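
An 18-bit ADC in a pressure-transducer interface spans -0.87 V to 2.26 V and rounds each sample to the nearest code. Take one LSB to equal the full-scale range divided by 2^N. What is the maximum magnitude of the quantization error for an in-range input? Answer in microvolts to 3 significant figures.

5.97 µV

Full-scale range = 2.26 V − (-0.87 V) = 3.13 V.
Step size = 3.13/262144 V = 11.940 µV.
Worst-case error for round-to-nearest is half an LSB: 5.97 µV.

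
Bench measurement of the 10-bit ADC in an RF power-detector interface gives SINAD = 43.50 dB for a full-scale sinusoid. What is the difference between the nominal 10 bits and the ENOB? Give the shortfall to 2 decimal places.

ENOB = (SINAD − 1.76)/6.02 = (43.50 − 1.76)/6.02 = 6.9336 bits.
10 − 6.9336 = 3.07 bits below nominal.

3.07 bits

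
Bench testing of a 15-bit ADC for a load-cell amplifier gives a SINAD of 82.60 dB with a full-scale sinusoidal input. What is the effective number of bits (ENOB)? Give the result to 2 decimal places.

(82.60 − 1.76) / 6.02 = 80.84/6.02 = 13.4286 effective bits.

13.43 bits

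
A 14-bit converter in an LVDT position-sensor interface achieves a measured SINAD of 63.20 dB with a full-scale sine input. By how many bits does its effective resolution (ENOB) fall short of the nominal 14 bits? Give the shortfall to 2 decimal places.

3.79 bits

Effective bits = (63.20 − 1.76)/6.02 = 10.2060.
Lost resolution: 14 − 10.2060 = 3.7940 bits.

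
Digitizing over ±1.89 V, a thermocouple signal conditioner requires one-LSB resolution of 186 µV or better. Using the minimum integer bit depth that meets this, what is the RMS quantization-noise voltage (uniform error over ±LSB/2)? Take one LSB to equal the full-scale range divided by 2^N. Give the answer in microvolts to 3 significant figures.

The full-scale span is 1.89 − (-1.89) = 3.78 V.
Required number of levels: 3.78/186 µV = 20323; smallest N with 2^N ≥ that is 15.
LSB = 3.78 V / 2^15 = 115.36 µV.
RMS noise = LSB/√12 = 33.3 µV.

33.3 µV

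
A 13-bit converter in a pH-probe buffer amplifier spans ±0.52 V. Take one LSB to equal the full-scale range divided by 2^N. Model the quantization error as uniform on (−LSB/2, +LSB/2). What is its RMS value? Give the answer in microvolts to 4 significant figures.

36.65 µV

Full-scale range = 0.52 V − (-0.52 V) = 1.04 V.
LSB = 1.04 V / 2^13 = 126.953 µV.
σ_q = LSB/√12 = 126.953 µV/3.4641 = 36.65 µV.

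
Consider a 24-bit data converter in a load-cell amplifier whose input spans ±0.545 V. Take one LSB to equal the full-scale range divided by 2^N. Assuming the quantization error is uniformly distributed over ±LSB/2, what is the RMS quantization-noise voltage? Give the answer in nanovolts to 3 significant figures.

The full-scale span is 0.545 − (-0.545) = 1.09 V.
LSB = 1.09 V / 2^24 = 64.969 nV.
For a uniform distribution on [−LSB/2, +LSB/2], V_rms = LSB/√12 = 64.969 nV/3.4641 = 18.8 nV.

18.8 nV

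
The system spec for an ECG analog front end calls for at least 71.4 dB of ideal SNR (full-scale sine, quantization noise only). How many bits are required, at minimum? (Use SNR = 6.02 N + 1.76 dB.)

Required N = ⌈(71.4 − 1.76)/6.02⌉ = ⌈11.568⌉ = 12.

12 bits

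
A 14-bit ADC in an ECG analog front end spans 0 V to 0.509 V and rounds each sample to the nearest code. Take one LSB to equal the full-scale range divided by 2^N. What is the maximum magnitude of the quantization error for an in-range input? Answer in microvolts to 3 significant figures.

15.5 µV

Range is 0.509 V.
Step size = 0.509/16384 V = 31.067 µV.
Worst-case error for round-to-nearest is half an LSB: 15.5 µV.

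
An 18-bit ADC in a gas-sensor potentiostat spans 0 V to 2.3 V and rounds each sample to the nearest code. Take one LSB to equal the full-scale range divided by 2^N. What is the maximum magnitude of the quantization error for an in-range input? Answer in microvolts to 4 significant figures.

4.387 µV

Range is 2.3 V.
One LSB is 2.3 V / 262144 = 8.77380 µV.
A rounding quantizer has |error| ≤ LSB/2 = 4.387 µV.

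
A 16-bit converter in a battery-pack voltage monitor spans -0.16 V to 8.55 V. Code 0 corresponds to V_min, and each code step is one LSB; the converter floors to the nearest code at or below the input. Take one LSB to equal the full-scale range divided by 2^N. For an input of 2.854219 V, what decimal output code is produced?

Span: 8.55 V − (-0.16 V) = 8.71 V. LSB = 8.71 V / 2^16 ≈ 132.9 µV.
V_in − V_min = 2.854219 − (-0.16) = 3.014219 V.
Divide by LSB: 3.014219 × 65536/8.71 = 22679.6620.
Truncating gives code 22679.

22679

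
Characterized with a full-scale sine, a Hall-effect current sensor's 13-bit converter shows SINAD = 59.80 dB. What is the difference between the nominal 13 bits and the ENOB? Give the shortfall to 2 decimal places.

Effective bits = (59.80 − 1.76)/6.02 = 9.6412.
Lost resolution: 13 − 9.6412 = 3.3588 bits.

3.36 bits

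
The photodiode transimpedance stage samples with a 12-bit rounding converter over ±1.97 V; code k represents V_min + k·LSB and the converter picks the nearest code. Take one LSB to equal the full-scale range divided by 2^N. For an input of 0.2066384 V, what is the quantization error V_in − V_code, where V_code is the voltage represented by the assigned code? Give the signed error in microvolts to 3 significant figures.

The full-scale span is 1.97 − (-1.97) = 3.94 V. LSB = 3.94 V / 2^12 ≈ 0.9619 mV.
(V_in − V_min)/LSB = (0.2066384 − (-1.97)) × 4096/3.94 = 2262.8200 → nearest code k = 2263.
Reconstructed level: -1.97 + 2263 × 3.94/4096 V = 0.2068115234 V.
V_in − V_code = 0.2066384 − (0.2068115234) = −173 µV.

−173 µV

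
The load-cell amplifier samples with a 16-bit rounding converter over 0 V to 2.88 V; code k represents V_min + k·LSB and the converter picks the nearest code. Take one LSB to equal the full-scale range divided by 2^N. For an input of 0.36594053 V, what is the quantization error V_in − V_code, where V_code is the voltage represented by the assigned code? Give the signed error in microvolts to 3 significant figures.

Span = 2.88 V. LSB = 2.88 V / 2^16 ≈ 43.95 µV.
Position in LSBs: (0.36594053 − (0)) × 65536/2.88 = 8327.1801; rounding gives k = 8327.
Reconstructed level: 0 + 8327 × 2.88/65536 V = 0.36593261719 V.
Error = V_in − V_code = 0.36594053 − (0.36593261719) = +7.91 µV.

+7.91 µV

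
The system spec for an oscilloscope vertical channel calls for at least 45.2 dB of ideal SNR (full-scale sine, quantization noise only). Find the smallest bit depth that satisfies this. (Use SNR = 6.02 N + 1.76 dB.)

Required N = ⌈(45.2 − 1.76)/6.02⌉ = ⌈7.216⌉ = 8.

8 bits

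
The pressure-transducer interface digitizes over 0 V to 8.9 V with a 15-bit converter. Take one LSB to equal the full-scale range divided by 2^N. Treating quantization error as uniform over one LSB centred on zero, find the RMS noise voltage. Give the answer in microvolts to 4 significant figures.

78.41 µV

V_FS = 8.9 V.
One LSB is 8.9 V / 32768 = 271.606 µV.
σ_q = LSB/√12 = 271.606 µV/3.4641 = 78.41 µV.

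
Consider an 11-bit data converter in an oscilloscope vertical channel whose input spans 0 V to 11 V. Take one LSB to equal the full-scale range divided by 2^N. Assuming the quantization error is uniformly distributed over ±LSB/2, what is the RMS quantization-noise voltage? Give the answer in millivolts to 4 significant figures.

Range is 11 V.
Step size = 11/2048 V = 5.37109 mV.
V_rms = LSB/√12 = 5.37109 mV / √12 = 1.551 mV.

1.551 mV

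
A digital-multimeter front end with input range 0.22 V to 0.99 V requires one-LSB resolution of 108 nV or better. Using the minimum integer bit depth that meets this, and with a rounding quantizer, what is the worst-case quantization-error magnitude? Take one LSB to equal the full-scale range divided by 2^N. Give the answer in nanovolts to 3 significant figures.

Range = 0.99 − (0.22) = 0.77 V.
0.77 V / 108 nV = 7.130e6. Since 2^22 = 4194304 and 2^23 = 8388608, N = 23.
Step size = 0.77/8388608 V = 91.791 nV.
|e|_max = LSB/2 = 45.9 nV.

45.9 nV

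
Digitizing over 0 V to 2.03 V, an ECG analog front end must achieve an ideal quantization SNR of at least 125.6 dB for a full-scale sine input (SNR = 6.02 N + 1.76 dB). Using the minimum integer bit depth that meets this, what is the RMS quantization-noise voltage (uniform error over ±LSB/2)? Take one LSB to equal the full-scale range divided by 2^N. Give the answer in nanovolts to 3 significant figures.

Full-scale range = 2.03 V.
Required N = ⌈(125.6 − 1.76)/6.02⌉ = ⌈20.571⌉ = 21.
Step size = 2.03/2097152 V = 0.96798 µV.
V_rms = LSB/√12 = 279 nV.

279 nV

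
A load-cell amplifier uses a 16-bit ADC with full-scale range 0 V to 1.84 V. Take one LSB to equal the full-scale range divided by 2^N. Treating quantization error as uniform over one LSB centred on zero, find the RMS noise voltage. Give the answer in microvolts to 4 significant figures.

8.105 µV

Full-scale range = 1.84 V.
LSB = 1.84 V / 2^16 = 28.0762 µV.
RMS of a uniform error over width LSB is LSB/√12 = 8.105 µV.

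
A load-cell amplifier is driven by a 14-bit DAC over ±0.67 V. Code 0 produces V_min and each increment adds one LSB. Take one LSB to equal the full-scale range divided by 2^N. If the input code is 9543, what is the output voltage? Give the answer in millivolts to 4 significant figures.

Span: 0.67 V − (-0.67 V) = 1.34 V. LSB = 1.34 V / 2^14.
V_out = -0.67 + 9543 × (1.34/16384) V
      = -0.67 V + 0.780494 V = 0.110494 V.

110.5 mV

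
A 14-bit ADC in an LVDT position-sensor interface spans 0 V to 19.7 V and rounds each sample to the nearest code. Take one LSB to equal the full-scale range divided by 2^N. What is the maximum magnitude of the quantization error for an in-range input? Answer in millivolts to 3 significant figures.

Full-scale range = 19.7 V.
LSB = 19.7 V / 2^14 = 1.2024 mV.
A rounding quantizer has |error| ≤ LSB/2 = 0.601 mV.

0.601 mV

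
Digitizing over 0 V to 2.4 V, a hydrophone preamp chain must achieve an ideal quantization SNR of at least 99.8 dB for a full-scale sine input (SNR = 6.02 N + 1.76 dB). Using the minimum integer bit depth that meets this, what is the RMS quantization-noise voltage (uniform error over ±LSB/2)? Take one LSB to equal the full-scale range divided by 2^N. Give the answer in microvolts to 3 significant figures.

Range is 2.4 V.
6.02 N + 1.76 ≥ 99.8 gives N ≥ 16.286, so the minimum integer is 17.
One LSB is 2.4 V / 131072 = 18.311 µV.
σ_q = LSB/√12 = 18.311 µV/3.4641 = 5.29 µV.

5.29 µV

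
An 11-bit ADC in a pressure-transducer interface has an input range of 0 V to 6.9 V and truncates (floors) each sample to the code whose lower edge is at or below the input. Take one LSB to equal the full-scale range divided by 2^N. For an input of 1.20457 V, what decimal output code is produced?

357

V_FS = 6.9 V. LSB = 6.9 V / 2^11 ≈ 3.369 mV.
V_in − V_min = 1.20457 − (0) = 1.20457 V.
Divide by LSB: 1.20457 × 2048/6.9 = 357.5303.
Truncating gives code 357.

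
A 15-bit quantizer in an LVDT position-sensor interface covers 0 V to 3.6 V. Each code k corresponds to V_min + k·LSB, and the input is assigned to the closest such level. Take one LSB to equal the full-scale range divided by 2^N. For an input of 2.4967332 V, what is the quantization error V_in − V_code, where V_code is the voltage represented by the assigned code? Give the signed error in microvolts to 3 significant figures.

−19.7 µV

V_FS = 3.6 V. LSB = 3.6 V / 2^15 ≈ 109.9 µV.
(V_in − V_min)/LSB = (2.4967332 − (0)) × 32768/3.6 = 22725.8204 → nearest code k = 22726.
Reconstructed level: 0 + 22726 × 3.6/32768 V = 2.4967529297 V.
Error = V_in − V_code = 2.4967332 − (2.4967529297) = −19.7 µV.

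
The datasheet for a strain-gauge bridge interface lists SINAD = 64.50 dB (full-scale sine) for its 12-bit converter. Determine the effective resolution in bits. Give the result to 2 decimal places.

(64.50 − 1.76) / 6.02 = 62.74/6.02 = 10.4219 effective bits.

10.42 bits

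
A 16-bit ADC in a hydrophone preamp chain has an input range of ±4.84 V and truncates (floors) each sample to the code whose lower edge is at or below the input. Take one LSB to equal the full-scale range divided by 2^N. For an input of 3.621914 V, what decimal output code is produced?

57289

The full-scale span is 4.84 − (-4.84) = 9.68 V. LSB = 9.68 V / 2^16 ≈ 147.7 µV.
code = ⌊(V_in − V_min)/LSB⌋ = ⌊(V_in − V_min) × 2^16 / range⌋
     = ⌊(3.621914 − (-4.84)) × 65536 / 9.68⌋ = ⌊8.461914 × 65536/9.68⌋
     = ⌊57289.256⌋ = 57289.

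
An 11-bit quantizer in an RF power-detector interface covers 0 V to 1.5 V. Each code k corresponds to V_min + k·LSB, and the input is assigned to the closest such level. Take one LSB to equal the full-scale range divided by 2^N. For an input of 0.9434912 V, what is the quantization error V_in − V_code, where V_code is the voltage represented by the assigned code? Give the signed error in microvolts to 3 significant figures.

V_FS = 1.5 V. LSB = 1.5 V / 2^11 ≈ 0.7324 mV.
(0.9434912 − (0)) / LSB = 0.9434912 × 2048/1.5 = 1288.1800. Nearest integer: k = 1288.
V_code = V_min + k × range/2^11 = 0 + 1288 × 1.5/2048 = 0.9433593750 V.
V_in − V_code = 0.9434912 − (0.9433593750) = +132 µV.

+132 µV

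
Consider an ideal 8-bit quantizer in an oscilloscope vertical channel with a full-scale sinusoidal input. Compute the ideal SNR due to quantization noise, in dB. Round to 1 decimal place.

For an ideal N-bit converter with full-scale sine input, SNR = 6.02 N + 1.76 dB. SNR = 6.02 × 8 + 1.76 = 48.16 + 1.76 = 49.92 dB.

49.9 dB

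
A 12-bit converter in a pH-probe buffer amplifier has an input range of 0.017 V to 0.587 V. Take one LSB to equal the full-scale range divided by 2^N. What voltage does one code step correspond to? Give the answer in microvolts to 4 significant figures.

Range = 0.587 − (0.017) = 0.57 V.
2^12 = 4096 levels.
One LSB is 0.57 V / 4096 = 139.2 µV.

139.2 µV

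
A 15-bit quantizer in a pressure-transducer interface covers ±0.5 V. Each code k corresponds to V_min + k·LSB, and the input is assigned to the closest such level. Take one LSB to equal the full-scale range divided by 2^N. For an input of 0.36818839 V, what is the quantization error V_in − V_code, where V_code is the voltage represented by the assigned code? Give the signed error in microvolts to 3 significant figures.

−6.19 µV

Range = 0.5 − (-0.5) = 1 V. LSB = 1 V / 2^15 ≈ 30.52 µV.
(V_in − V_min)/LSB = (0.36818839 − (-0.5)) × 32768/1 = 28448.7972 → nearest code k = 28449.
V_code = V_min + k × range/2^15 = -0.5 + 28449 × 1/32768 = 0.36819458008 V.
V_in − V_code = 0.36818839 − (0.36819458008) = −6.19 µV.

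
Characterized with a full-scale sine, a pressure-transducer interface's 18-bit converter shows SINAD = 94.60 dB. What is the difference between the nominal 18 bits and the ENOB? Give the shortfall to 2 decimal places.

Effective bits = (94.60 − 1.76)/6.02 = 15.4219.
Lost resolution: 18 − 15.4219 = 2.5781 bits.

2.58 bits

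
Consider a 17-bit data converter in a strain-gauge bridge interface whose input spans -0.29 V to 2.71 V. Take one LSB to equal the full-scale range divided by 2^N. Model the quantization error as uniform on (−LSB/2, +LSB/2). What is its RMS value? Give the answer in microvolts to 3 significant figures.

6.61 µV

Full-scale range = 2.71 V − (-0.29 V) = 3 V.
Step size = 3/131072 V = 22.888 µV.
RMS of a uniform error over width LSB is LSB/√12 = 6.61 µV.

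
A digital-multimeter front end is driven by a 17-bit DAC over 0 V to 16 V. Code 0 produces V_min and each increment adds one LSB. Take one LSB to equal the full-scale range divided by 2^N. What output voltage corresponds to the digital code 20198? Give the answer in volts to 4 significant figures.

2.466 V

Span = 16 V. LSB = 16 V / 2^17.
Output = V_min + (20198/131072) × range = 0 + 0.154099 × 16 V
      = 0 + 2.46558 = 2.46558 V.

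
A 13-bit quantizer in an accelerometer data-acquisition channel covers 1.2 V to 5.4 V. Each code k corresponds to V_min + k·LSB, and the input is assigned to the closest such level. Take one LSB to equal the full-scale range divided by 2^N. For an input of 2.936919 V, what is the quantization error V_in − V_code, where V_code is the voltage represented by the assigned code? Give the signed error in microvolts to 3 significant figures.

−92.7 µV

Full-scale range = 5.4 V − (1.2 V) = 4.2 V. LSB = 4.2 V / 2^13 ≈ 0.5127 mV.
(2.936919 − (1.2)) / LSB = 1.736919 × 8192/4.2 = 3387.8192. Nearest integer: k = 3388.
V_code = V_min + k × range/2^13 = 1.2 + 3388 × 4.2/8192 = 2.937011719 V.
V_in − V_code = 2.936919 − (2.937011719) = −92.7 µV.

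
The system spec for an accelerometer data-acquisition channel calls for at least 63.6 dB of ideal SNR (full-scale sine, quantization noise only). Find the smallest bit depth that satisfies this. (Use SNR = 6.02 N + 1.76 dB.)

11 bits

N ≥ (63.6 − 1.76)/6.02 = 10.272 → N_min = 11.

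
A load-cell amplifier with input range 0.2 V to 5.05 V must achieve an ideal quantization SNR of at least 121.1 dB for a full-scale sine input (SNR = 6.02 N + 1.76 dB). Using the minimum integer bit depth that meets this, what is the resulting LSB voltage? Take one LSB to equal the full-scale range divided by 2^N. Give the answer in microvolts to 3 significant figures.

4.63 µV

The full-scale span is 5.05 − (0.2) = 4.85 V.
Solving 6.02 N ≥ 121.1 − 1.76: N ≥ 19.824. Round up → N = 20.
LSB = 4.85 V ÷ 2^20 = 4.85/1048576 V = 4.63 µV.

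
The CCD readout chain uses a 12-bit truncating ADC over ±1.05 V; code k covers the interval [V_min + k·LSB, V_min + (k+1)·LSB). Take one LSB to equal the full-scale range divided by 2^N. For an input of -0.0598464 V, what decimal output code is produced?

1931

Range = 1.05 − (-1.05) = 2.1 V. LSB = 2.1 V / 2^12 ≈ 0.5127 mV.
V_in − V_min = -0.0598464 − (-1.05) = 0.9901536 V.
Divide by LSB: 0.9901536 × 4096/2.1 = 1931.2710.
Truncating gives code 1931.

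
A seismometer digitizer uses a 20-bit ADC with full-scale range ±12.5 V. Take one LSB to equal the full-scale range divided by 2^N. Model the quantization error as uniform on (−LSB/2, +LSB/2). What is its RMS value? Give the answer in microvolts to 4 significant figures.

6.883 µV

Range = 12.5 − (-12.5) = 25 V.
Step size = 25/1048576 V = 23.8419 µV.
V_rms = LSB/√12 = 23.8419 µV / √12 = 6.883 µV.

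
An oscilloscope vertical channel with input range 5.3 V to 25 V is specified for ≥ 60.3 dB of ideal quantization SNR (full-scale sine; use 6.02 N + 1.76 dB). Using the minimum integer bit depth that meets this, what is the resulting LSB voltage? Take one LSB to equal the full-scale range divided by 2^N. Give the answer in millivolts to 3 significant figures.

19.2 mV

Span: 25 V − (5.3 V) = 19.7 V.
Required N = ⌈(60.3 − 1.76)/6.02⌉ = ⌈9.724⌉ = 10.
One LSB is 19.7 V / 1024 = 19.2 mV.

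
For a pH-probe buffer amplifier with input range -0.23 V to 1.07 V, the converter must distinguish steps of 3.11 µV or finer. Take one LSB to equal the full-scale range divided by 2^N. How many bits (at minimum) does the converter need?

19 bits

The full-scale span is 1.07 − (-0.23) = 1.3 V.
Need 2^N ≥ 1.3 V / 3.11 µV = 418000 → N_min = 19.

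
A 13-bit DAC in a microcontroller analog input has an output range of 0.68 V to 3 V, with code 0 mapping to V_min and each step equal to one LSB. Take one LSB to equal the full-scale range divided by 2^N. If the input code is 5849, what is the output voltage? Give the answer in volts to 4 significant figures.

Range = 3 − (0.68) = 2.32 V. LSB = 2.32 V / 2^13.
Output = V_min + (5849/8192) × range = 0.68 + 0.713989 × 2.32 V
      = 0.68 V + 1.65646 V = 2.33646 V.

2.336 V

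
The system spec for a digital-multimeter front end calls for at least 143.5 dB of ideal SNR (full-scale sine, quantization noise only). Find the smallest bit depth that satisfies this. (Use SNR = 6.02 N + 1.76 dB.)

24 bits

N ≥ (143.5 − 1.76)/6.02 = 23.545 → N_min = 24.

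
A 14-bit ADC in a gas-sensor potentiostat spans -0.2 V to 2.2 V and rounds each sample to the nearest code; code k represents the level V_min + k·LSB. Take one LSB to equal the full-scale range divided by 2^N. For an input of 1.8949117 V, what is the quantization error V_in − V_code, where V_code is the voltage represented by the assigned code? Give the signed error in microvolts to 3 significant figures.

Range = 2.2 − (-0.2) = 2.4 V. LSB = 2.4 V / 2^14 ≈ 146.5 µV.
(1.8949117 − (-0.2)) / LSB = 2.0949117 × 16384/2.4 = 14301.2639. Nearest integer: k = 14301.
V_code = -0.2 + (14301/16384) × 2.4 = 1.8948730469 V.
Error = V_in − V_code = 1.8949117 − (1.8948730469) = +38.7 µV.

+38.7 µV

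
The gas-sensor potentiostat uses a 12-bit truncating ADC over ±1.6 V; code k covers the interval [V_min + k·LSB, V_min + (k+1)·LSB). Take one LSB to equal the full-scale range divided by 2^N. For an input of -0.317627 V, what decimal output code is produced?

1641

Range = 1.6 − (-1.6) = 3.2 V. LSB = 3.2 V / 2^12 ≈ 0.7812 mV.
(V_in − V_min) × 2^12/range = (-0.317627 − (-1.6)) × 4096/3.2 = 1641.437.
Floor → code = 1641.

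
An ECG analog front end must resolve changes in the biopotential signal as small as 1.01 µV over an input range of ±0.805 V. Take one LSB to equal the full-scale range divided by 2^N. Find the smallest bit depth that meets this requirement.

Range = 0.805 − (-0.805) = 1.61 V.
Need 2^N ≥ 1.61 V / 1.01 µV = 1.594e6 → N_min = 21.

21 bits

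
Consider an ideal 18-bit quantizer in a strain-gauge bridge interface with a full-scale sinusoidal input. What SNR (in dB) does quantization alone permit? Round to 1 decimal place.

6.02(18) + 1.76 = 108.36 + 1.76 = 110.12 dB.

110.1 dB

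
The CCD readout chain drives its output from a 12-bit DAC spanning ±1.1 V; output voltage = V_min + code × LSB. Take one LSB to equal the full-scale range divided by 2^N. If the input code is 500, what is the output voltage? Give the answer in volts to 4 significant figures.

Range = 1.1 − (-1.1) = 2.2 V. LSB = 2.2 V / 2^12.
V_out = -1.1 + 500 × (2.2/4096) V
      = -1.1 V + 0.268555 V = -0.831445 V.

-0.8314 V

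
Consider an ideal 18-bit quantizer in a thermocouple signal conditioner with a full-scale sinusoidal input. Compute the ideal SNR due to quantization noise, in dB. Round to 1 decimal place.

For an ideal N-bit converter with full-scale sine input, SNR = 6.02 N + 1.76 dB. SNR = 6.02 × 18 + 1.76 = 108.36 + 1.76 = 110.12 dB.

110.1 dB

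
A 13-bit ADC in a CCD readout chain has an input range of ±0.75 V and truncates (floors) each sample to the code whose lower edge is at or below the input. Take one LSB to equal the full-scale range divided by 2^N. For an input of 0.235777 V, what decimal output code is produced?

Range = 0.75 − (-0.75) = 1.5 V. LSB = 1.5 V / 2^13 ≈ 183.1 µV.
V_in − V_min = 0.235777 − (-0.75) = 0.985777 V.
Divide by LSB: 0.985777 × 8192/1.5 = 5383.6568.
Truncating gives code 5383.

5383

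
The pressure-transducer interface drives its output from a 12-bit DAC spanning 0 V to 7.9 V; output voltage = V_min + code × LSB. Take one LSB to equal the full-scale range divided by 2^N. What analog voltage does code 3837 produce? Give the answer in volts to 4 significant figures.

7.400 V

Full-scale range = 7.9 V. LSB = 7.9 V / 2^12.
Output = V_min + (3837/4096) × range = 0 + 0.936768 × 7.9 V
      = 0 V + 7.40046 V = 7.40046 V.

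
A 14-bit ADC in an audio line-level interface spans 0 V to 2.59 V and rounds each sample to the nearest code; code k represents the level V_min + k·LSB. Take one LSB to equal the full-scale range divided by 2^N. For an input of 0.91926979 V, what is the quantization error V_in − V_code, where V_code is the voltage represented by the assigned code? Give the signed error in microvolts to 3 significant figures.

Full-scale range = 2.59 V. LSB = 2.59 V / 2^14 ≈ 158.1 µV.
Position in LSBs: (0.91926979 − (0)) × 16384/2.59 = 5815.1800; rounding gives k = 5815.
V_code = 0 + (5815/16384) × 2.59 = 0.91924133301 V.
V_in − V_code = 0.91926979 − (0.91924133301) = +28.5 µV.

+28.5 µV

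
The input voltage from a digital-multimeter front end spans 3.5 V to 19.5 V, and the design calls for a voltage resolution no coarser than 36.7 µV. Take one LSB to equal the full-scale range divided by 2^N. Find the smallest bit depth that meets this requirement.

The full-scale span is 19.5 − (3.5) = 16 V.
Need 2^N ≥ 16 V / 36.7 µV = 436000 → N_min = 19.

19 bits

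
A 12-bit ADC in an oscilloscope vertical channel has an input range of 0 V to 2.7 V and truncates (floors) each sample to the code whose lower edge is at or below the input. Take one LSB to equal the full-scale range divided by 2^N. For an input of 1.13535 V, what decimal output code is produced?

V_FS = 2.7 V. LSB = 2.7 V / 2^12 ≈ 0.6592 mV.
(V_in − V_min) × 2^12/range = (1.13535 − (0)) × 4096/2.7 = 1722.368.
Floor → code = 1722.

1722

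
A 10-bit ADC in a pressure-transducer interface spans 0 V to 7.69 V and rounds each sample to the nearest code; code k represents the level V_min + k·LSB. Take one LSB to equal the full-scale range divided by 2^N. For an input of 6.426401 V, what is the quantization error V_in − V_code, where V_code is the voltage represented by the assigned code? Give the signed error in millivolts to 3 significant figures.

Full-scale range = 7.69 V. LSB = 7.69 V / 2^10 ≈ 7.510 mV.
(6.426401 − (0)) / LSB = 6.426401 × 1024/7.69 = 855.7392. Nearest integer: k = 856.
V_code = V_min + k × range/2^10 = 0 + 856 × 7.69/1024 = 6.428359375 V.
V_in − V_code = 6.426401 − (6.428359375) = −1.96 mV.

−1.96 mV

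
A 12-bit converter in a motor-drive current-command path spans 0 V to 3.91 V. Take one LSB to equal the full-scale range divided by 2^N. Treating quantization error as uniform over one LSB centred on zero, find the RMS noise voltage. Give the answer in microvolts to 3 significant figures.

276 µV

Span = 3.91 V.
Step size = 3.91/4096 V = 0.95459 mV.
RMS of a uniform error over width LSB is LSB/√12 = 276 µV.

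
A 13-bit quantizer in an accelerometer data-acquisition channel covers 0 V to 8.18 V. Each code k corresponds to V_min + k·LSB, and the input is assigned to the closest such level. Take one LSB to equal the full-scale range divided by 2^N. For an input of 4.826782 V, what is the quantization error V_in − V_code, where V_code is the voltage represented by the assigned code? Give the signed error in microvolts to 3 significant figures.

−137 µV

Span = 8.18 V. LSB = 8.18 V / 2^13 ≈ 0.9985 mV.
Position in LSBs: (4.826782 − (0)) × 8192/8.18 = 4833.8629; rounding gives k = 4834.
V_code = V_min + k × range/2^13 = 0 + 4834 × 8.18/8192 = 4.826918945 V.
e = 4.826782 − (4.826918945) = −137 µV.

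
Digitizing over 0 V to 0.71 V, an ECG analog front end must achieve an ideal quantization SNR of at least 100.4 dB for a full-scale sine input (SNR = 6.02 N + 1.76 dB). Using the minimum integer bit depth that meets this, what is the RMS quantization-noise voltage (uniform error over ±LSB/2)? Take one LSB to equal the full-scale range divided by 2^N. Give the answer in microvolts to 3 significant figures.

Full-scale range = 0.71 V.
Solving 6.02 N ≥ 100.4 − 1.76: N ≥ 16.385. Round up → N = 17.
LSB = 0.71 V / 2^17 = 5.4169 µV.
RMS noise = LSB/√12 = 1.56 µV.

1.56 µV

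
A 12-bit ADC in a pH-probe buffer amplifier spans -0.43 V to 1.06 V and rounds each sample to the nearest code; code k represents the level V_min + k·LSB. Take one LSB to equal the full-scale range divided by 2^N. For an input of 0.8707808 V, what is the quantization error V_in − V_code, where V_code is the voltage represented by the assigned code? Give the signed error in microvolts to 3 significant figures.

Full-scale range = 1.06 V − (-0.43 V) = 1.49 V. LSB = 1.49 V / 2^12 ≈ 363.8 µV.
(V_in − V_min)/LSB = (0.8707808 − (-0.43)) × 4096/1.49 = 3575.8377 → nearest code k = 3576.
V_code = -0.43 + (3576/4096) × 1.49 = 0.8708398438 V.
V_in − V_code = 0.8707808 − (0.8708398438) = −59.0 µV.

−59.0 µV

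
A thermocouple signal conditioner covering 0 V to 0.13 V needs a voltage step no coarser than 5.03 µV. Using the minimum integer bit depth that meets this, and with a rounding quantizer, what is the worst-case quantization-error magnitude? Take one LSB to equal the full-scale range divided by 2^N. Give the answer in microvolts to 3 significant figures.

V_FS = 0.13 V.
Levels needed ≥ 0.13/5.03 µV = 25840. 2^15 = 32768 suffices, so N_min = 15.
LSB = 0.13 V / 2^15 = 3.9673 µV.
Max error for round-to-nearest is LSB/2 = 1.98 µV.

1.98 µV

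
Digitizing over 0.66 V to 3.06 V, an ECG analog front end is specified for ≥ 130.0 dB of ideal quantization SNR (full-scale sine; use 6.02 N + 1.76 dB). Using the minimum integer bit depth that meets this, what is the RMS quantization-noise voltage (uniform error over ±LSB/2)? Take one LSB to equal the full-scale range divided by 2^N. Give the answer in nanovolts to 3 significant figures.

165 nV

Span: 3.06 V − (0.66 V) = 2.4 V.
6.02 N + 1.76 ≥ 130.0 gives N ≥ 21.302, so the minimum integer is 22.
LSB = 2.4 V / 2^22 = 0.57220 µV.
RMS noise = LSB/√12 = 165 nV.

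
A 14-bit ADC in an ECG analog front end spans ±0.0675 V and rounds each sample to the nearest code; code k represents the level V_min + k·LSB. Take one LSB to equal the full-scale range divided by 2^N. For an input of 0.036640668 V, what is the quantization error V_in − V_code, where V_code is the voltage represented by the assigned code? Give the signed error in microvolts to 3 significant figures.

−1.48 µV

The full-scale span is 0.0675 − (-0.0675) = 0.135 V. LSB = 0.135 V / 2^14 ≈ 8.240 µV.
(V_in − V_min)/LSB = (0.036640668 − (-0.0675)) × 16384/0.135 = 12638.8200 → nearest code k = 12639.
Reconstructed level: -0.0675 + 12639 × 0.135/16384 V = 0.036642150879 V.
Error = V_in − V_code = 0.036640668 − (0.036642150879) = −1.48 µV.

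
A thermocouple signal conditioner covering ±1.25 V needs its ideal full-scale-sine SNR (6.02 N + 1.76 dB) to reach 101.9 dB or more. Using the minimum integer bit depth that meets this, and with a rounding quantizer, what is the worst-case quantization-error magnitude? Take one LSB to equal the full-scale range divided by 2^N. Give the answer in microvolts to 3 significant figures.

9.54 µV

The full-scale span is 1.25 − (-1.25) = 2.5 V.
Required N = ⌈(101.9 − 1.76)/6.02⌉ = ⌈16.635⌉ = 17.
One LSB is 2.5 V / 131072 = 19.073 µV.
Max error for round-to-nearest is LSB/2 = 9.54 µV.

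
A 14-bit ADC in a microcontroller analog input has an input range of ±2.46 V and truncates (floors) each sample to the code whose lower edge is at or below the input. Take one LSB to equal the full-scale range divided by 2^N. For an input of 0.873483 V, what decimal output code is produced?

11100

The full-scale span is 2.46 − (-2.46) = 4.92 V. LSB = 4.92 V / 2^14 ≈ 300.3 µV.
(V_in − V_min) × 2^14/range = (0.873483 − (-2.46)) × 16384/4.92 = 11100.769.
Floor → code = 11100.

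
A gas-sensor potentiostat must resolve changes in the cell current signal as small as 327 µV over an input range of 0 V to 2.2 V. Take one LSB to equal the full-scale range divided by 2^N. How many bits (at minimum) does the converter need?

Full-scale range = 2.2 V.
2.2 V / 327 µV = 6728. Since 2^12 = 4096 and 2^13 = 8192, N = 13.

13 bits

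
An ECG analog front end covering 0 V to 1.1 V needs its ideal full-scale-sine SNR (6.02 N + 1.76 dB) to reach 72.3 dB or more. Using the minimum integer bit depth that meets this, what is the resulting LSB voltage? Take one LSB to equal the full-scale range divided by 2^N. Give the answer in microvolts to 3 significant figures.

V_FS = 1.1 V.
Required N = ⌈(72.3 − 1.76)/6.02⌉ = ⌈11.718⌉ = 12.
LSB = 1.1 V / 2^12 = 269 µV.

269 µV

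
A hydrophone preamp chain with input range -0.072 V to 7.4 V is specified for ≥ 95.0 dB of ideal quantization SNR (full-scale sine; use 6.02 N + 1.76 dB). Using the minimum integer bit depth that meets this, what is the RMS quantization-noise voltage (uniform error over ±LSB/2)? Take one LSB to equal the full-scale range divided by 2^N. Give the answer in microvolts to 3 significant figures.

32.9 µV

Range = 7.4 − (-0.072) = 7.472 V.
N ≥ (95.0 − 1.76)/6.02 = 15.488 → N_min = 16.
LSB = 7.472 V ÷ 2^16 = 7.472/65536 V = 114.01 µV.
RMS noise = LSB/√12 = 32.9 µV.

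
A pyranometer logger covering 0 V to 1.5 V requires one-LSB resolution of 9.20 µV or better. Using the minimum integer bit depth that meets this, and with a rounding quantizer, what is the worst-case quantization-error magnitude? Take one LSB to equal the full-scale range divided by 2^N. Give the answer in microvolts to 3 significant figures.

V_FS = 1.5 V.
Required number of levels: 1.5/9.20 µV = 163040; smallest N with 2^N ≥ that is 18.
One LSB is 1.5 V / 262144 = 5.7220 µV.
|e|_max = LSB/2 = 2.86 µV.

2.86 µV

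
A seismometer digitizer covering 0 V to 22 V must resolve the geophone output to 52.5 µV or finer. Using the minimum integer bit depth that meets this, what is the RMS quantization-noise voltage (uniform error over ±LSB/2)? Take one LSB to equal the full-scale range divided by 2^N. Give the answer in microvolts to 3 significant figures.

12.1 µV

Range is 22 V.
Levels needed ≥ 22/52.5 µV = 419000. 2^19 = 524288 suffices, so N_min = 19.
Step size = 22/524288 V = 41.962 µV.
V_rms = LSB/√12 = 12.1 µV.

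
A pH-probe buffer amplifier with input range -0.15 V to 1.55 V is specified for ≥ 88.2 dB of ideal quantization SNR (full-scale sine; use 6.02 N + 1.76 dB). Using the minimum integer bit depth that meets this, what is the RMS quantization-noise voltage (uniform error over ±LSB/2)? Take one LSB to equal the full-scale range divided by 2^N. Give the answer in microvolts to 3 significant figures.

15.0 µV

Span: 1.55 V − (-0.15 V) = 1.7 V.
Required N = ⌈(88.2 − 1.76)/6.02⌉ = ⌈14.359⌉ = 15.
LSB = 1.7 V ÷ 2^15 = 1.7/32768 V = 51.880 µV.
RMS noise = LSB/√12 = 15.0 µV.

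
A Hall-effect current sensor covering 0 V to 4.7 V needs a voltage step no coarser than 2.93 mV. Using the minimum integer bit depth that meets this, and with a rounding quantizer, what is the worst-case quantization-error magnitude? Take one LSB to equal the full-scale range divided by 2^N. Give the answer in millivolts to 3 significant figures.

1.15 mV

Span = 4.7 V.
Need 2^N ≥ 4.7 V / 2.93 mV = 1604 → N_min = 11.
One LSB is 4.7 V / 2048 = 2.2949 mV.
Half an LSB is 1.15 mV.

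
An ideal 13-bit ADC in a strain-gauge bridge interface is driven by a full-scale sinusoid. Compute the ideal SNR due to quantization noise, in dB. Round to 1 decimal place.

80.0 dB

Ideal quantization SNR: 6.02 × 13 + 1.76 dB = 80.0 dB.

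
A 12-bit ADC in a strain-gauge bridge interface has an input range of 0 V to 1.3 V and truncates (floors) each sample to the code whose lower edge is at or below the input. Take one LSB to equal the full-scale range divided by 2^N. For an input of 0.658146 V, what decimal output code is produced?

2073

Range is 1.3 V. LSB = 1.3 V / 2^12 ≈ 317.4 µV.
V_in − V_min = 0.658146 − (0) = 0.658146 V.
Divide by LSB: 0.658146 × 4096/1.3 = 2073.6662.
Truncating gives code 2073.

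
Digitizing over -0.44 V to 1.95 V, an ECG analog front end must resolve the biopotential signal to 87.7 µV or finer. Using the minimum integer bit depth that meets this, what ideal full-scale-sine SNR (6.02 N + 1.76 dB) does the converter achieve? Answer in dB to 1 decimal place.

Range = 1.95 − (-0.44) = 2.39 V.
Levels needed ≥ 2.39/87.7 µV = 27250. 2^15 = 32768 suffices, so N_min = 15.
SNR = 6.02 × 15 + 1.76 = 92.06 dB.

92.1 dB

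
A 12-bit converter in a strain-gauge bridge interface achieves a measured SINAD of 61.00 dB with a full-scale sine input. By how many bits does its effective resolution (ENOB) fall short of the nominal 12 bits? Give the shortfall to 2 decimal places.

2.16 bits

Effective bits = (61.00 − 1.76)/6.02 = 9.8405.
Lost resolution: 12 − 9.8405 = 2.1595 bits.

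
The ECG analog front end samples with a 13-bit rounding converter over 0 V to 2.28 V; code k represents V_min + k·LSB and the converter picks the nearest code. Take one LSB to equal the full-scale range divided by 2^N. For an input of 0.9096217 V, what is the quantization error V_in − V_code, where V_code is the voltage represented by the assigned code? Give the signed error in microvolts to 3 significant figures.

Full-scale range = 2.28 V. LSB = 2.28 V / 2^13 ≈ 278.3 µV.
Position in LSBs: (0.9096217 − (0)) × 8192/2.28 = 3268.2548; rounding gives k = 3268.
Reconstructed level: 0 + 3268 × 2.28/8192 V = 0.9095507813 V.
V_in − V_code = 0.9096217 − (0.9095507813) = +70.9 µV.

+70.9 µV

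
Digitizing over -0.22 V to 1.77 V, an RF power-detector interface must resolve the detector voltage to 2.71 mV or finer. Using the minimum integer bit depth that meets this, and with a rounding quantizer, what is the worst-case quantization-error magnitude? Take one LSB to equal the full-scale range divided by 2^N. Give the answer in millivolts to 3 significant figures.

0.972 mV

Range = 1.77 − (-0.22) = 1.99 V.
Levels needed ≥ 1.99/2.71 mV = 734.3. 2^10 = 1024 suffices, so N_min = 10.
LSB = 1.99 V ÷ 2^10 = 1.99/1024 V = 1.9434 mV.
Max error for round-to-nearest is LSB/2 = 0.972 mV.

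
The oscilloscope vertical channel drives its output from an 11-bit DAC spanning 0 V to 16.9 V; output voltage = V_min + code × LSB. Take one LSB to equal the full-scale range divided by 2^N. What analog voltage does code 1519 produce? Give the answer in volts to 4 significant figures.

12.53 V

V_FS = 16.9 V. LSB = 16.9 V / 2^11.
Output = V_min + (1519/2048) × range = 0 + 0.741699 × 16.9 V
      = 0 + 12.5347 = 12.5347 V.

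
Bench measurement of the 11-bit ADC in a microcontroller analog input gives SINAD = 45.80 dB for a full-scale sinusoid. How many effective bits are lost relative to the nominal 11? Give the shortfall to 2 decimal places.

Effective bits = (45.80 − 1.76)/6.02 = 7.3156.
Shortfall = 11 − 7.3156 = 3.6844 bits.

3.68 bits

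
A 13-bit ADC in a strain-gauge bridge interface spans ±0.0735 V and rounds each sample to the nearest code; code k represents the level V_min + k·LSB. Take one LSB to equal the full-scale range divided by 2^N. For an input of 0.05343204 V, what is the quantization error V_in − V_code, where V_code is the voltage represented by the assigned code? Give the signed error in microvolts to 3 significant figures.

−6.19 µV

Range = 0.0735 − (-0.0735) = 0.147 V. LSB = 0.147 V / 2^13 ≈ 17.94 µV.
(0.05343204 − (-0.0735)) / LSB = 0.12693204 × 8192/0.147 = 7073.6549. Nearest integer: k = 7074.
V_code = -0.0735 + (7074/8192) × 0.147 = 0.05343823242 V.
V_in − V_code = 0.05343204 − (0.05343823242) = −6.19 µV.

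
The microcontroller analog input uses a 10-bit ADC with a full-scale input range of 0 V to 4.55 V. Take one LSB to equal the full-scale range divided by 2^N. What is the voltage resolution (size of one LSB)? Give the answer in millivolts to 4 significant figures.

V_FS = 4.55 V.
Number of codes = 2^10 = 1024.
LSB = 4.55 V / 2^10 = 4.443 mV.

4.443 mV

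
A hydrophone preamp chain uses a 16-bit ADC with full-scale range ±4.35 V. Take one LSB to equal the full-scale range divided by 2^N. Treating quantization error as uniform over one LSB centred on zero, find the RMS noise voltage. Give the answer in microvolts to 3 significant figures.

38.3 µV

The full-scale span is 4.35 − (-4.35) = 8.7 V.
Step size = 8.7/65536 V = 132.75 µV.
V_rms = LSB/√12 = 132.75 µV / √12 = 38.3 µV.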